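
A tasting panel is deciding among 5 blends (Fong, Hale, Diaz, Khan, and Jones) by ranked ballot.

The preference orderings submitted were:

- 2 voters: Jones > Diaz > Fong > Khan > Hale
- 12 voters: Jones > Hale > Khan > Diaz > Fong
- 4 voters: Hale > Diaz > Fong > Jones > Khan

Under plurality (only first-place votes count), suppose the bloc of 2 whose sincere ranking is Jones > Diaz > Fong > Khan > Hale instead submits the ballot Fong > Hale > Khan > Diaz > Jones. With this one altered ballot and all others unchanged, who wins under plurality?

First-place totals with the altered ballot: Fong 2, Hale 4, Diaz 0, Khan 0, Jones 12.
The winner is unchanged: still Jones.

Jones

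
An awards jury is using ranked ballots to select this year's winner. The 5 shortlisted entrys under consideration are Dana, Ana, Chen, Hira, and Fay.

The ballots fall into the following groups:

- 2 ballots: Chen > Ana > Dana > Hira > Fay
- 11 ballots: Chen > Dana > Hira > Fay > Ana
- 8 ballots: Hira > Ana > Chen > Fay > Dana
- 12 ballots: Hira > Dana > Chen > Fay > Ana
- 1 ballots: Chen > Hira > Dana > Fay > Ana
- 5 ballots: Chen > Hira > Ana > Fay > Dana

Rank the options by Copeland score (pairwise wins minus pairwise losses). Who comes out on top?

Pairwise results:
  Dana vs Ana: Dana wins 24–15.
  Dana vs Chen: Chen wins 27–12.
  Dana vs Hira: Hira wins 26–13.
  Dana vs Fay: Dana wins 26–13.
  Ana vs Chen: Chen wins 31–8.
  Ana vs Hira: Hira wins 37–2.
  Ana vs Fay: Fay wins 24–15.
  Chen vs Hira: Hira wins 20–19.
  Chen vs Fay: Chen wins 39–0.
  Hira vs Fay: Hira wins 39–0.
Copeland scores (wins − losses):
  Dana: 2 − 2 = 0
  Ana: 0 − 4 = -4
  Chen: 3 − 1 = 2
  Hira: 4 − 0 = 4
  Fay: 1 − 3 = -2
Hira has the best Copeland score.

Hira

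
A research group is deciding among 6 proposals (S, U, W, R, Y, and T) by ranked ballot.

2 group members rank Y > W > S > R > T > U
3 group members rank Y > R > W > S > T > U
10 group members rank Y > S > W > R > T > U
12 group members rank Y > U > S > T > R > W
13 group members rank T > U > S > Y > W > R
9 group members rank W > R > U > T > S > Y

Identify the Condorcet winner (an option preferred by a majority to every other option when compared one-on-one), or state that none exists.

Y

Head-to-head results (49 voters total):
S vs U: U wins 34–15.
S vs W: S wins 35–14.
S vs R: S wins 37–12.
S vs Y: Y wins 27–22.
S vs T: S wins 27–22.
U vs W: U wins 25–24.
U vs R: U wins 25–24.
U vs Y: Y wins 27–22.
U vs T: T wins 28–21.
W vs R: W wins 34–15.
W vs Y: Y wins 40–9.
W vs T: T wins 25–24.
R vs Y: Y wins 40–9.
R vs T: T wins 25–24.
Y vs T: Y wins 27–22.
Y beats each rival — S (27–22), U (27–22), W (40–9), R (40–9), T (27–22) — so Y is the Condorcet winner.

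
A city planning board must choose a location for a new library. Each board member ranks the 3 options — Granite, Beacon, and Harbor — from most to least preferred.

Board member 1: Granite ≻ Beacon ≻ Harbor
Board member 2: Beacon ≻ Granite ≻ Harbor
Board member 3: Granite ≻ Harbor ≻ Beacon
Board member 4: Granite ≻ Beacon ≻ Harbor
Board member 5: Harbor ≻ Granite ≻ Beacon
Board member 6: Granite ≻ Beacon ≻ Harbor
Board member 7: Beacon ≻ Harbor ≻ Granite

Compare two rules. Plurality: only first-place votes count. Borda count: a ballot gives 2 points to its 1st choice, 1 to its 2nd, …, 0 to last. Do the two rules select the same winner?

Plurality first-place counts: Granite 4, Beacon 2, Harbor 1 → Granite.
Borda totals: Granite 10, Beacon 7, Harbor 4 → Granite.
The two rules agree on Granite.

Yes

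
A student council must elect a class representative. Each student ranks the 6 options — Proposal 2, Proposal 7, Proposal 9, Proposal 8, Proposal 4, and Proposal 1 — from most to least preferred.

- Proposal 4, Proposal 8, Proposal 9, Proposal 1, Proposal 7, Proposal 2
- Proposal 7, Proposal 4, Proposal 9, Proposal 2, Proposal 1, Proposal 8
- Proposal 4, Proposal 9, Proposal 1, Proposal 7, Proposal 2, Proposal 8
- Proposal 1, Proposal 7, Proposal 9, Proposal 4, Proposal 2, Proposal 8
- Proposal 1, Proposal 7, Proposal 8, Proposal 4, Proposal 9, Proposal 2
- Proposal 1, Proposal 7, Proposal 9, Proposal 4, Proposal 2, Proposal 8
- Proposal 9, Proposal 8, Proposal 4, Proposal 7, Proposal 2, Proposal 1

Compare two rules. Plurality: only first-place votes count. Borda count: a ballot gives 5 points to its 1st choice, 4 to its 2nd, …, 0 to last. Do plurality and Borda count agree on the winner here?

No

Plurality first-place counts: Proposal 2 0, Proposal 7 1, Proposal 9 1, Proposal 8 0, Proposal 4 2, Proposal 1 3 → Proposal 1.
Borda totals: Proposal 2 6, Proposal 7 22, Proposal 9 22, Proposal 8 11, Proposal 4 23, Proposal 1 21 → Proposal 4.
The two rules disagree: plurality picks Proposal 1, Borda picks Proposal 4.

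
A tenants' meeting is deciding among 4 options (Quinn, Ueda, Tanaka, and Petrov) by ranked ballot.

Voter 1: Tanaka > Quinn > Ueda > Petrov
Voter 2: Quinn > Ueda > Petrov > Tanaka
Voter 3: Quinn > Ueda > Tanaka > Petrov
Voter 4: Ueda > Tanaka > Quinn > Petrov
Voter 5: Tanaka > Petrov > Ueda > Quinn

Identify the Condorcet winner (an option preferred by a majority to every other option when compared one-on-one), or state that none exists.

No Condorcet winner

Head-to-head results (5 voters total):
Quinn vs Ueda: Quinn wins 3–2.
Quinn vs Tanaka: Tanaka wins 3–2.
Quinn vs Petrov: Quinn wins 4–1.
Ueda vs Tanaka: Ueda wins 3–2.
Ueda vs Petrov: Ueda wins 4–1.
Tanaka vs Petrov: Tanaka wins 4–1.
No candidate beats all others: Quinn beats Ueda beats Tanaka beats Quinn, a majority cycle.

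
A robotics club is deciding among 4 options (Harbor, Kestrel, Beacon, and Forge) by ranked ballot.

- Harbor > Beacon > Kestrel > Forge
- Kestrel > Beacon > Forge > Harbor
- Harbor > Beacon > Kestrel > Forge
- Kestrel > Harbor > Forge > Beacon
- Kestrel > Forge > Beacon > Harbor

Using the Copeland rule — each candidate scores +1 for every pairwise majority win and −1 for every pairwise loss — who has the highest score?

Pairwise results:
  Harbor vs Kestrel: Kestrel wins 3–2.
  Harbor vs Beacon: Harbor wins 3–2.
  Harbor vs Forge: Harbor wins 3–2.
  Kestrel vs Beacon: Kestrel wins 3–2.
  Kestrel vs Forge: Kestrel wins 5–0.
  Beacon vs Forge: Beacon wins 3–2.
Copeland scores (wins − losses):
  Harbor: 2 − 1 = 1
  Kestrel: 3 − 0 = 3
  Beacon: 1 − 2 = -1
  Forge: 0 − 3 = -3
Kestrel has the best Copeland score.

Kestrel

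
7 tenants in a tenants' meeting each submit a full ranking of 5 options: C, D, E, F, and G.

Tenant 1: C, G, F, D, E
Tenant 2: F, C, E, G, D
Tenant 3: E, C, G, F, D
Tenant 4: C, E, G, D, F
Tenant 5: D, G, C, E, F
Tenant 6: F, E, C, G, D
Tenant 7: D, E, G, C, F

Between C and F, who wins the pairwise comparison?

Ballots ranking C above F: 5.
Ballots ranking F above C: 2.
C wins the head-to-head, 5–2.

C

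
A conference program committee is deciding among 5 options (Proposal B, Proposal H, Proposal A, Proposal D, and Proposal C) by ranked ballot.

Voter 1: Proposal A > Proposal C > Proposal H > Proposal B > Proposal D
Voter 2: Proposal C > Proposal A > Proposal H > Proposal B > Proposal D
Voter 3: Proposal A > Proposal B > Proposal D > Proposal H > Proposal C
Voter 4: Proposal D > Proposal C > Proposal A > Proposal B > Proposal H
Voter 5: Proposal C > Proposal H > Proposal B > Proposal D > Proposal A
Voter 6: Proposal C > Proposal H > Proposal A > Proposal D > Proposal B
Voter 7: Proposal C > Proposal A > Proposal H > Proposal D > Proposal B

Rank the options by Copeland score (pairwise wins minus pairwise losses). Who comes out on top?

Pairwise results:
  Proposal B vs Proposal H: Proposal H wins 5–2.
  Proposal B vs Proposal A: Proposal A wins 6–1.
  Proposal B vs Proposal D: Proposal B wins 4–3.
  Proposal B vs Proposal C: Proposal C wins 6–1.
  Proposal H vs Proposal A: Proposal A wins 5–2.
  Proposal H vs Proposal D: Proposal H wins 5–2.
  Proposal H vs Proposal C: Proposal C wins 6–1.
  Proposal A vs Proposal D: Proposal A wins 5–2.
  Proposal A vs Proposal C: Proposal C wins 5–2.
  Proposal D vs Proposal C: Proposal C wins 5–2.
Copeland scores (wins − losses):
  Proposal B: 1 − 3 = -2
  Proposal H: 2 − 2 = 0
  Proposal A: 3 − 1 = 2
  Proposal D: 0 − 4 = -4
  Proposal C: 4 − 0 = 4
Proposal C has the best Copeland score.

Proposal C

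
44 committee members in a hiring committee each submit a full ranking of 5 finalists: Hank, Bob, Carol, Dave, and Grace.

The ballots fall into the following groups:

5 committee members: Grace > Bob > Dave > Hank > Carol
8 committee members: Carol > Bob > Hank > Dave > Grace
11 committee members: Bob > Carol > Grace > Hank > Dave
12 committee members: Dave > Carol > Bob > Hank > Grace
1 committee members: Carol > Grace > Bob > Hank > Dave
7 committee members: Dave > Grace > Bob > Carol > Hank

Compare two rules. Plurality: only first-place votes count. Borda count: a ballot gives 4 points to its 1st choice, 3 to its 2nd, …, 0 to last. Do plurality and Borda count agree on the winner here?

Plurality first-place counts: Hank 0, Bob 11, Carol 9, Dave 19, Grace 5 → Dave.
Borda totals: Hank 45, Bob 123, Carol 112, Dave 94, Grace 66 → Bob.
The two rules disagree: plurality picks Dave, Borda picks Bob.

No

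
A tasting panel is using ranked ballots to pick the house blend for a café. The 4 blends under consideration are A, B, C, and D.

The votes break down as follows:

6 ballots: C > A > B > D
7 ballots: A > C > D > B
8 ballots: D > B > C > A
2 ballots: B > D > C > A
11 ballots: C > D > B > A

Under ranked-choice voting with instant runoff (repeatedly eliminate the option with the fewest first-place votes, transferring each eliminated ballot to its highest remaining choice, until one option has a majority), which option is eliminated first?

Round 1: C 17, D 8, A 7, B 2. B has the fewest and is eliminated.
Round 2: C 17, D 10, A 7. A has the fewest and is eliminated.
Round 3: C 24, D 10. C has a majority.

B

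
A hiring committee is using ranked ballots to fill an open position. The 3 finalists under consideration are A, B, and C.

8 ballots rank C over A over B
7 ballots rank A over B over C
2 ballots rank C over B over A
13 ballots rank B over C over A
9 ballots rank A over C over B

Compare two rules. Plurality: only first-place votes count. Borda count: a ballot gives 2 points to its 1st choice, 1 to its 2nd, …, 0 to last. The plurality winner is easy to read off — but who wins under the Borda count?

Plurality first-place counts: A 16, B 13, C 10 → A.
Borda totals: A 40, B 35, C 42 → C.

C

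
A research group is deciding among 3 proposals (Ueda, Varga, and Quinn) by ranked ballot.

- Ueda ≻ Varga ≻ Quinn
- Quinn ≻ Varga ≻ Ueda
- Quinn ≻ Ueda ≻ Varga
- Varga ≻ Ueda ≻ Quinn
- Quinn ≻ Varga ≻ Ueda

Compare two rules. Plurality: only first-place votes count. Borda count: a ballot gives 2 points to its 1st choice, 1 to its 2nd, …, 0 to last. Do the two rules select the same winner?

Yes

Plurality first-place counts: Ueda 1, Varga 1, Quinn 3 → Quinn.
Borda totals: Ueda 4, Varga 5, Quinn 6 → Quinn.
The two rules agree on Quinn.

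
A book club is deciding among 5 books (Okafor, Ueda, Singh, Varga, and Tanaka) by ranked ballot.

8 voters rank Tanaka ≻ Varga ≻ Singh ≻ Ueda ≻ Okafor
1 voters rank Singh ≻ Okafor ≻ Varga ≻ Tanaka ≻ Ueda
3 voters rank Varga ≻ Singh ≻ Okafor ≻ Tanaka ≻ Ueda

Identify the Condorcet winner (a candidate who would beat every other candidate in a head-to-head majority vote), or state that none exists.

Tanaka

Head-to-head results (12 voters total):
Okafor vs Ueda: Ueda wins 8–4.
Okafor vs Singh: Singh wins 12–0.
Okafor vs Varga: Varga wins 11–1.
Okafor vs Tanaka: Tanaka wins 8–4.
Ueda vs Singh: Singh wins 12–0.
Ueda vs Varga: Varga wins 12–0.
Ueda vs Tanaka: Tanaka wins 12–0.
Singh vs Varga: Varga wins 11–1.
Singh vs Tanaka: Tanaka wins 8–4.
Varga vs Tanaka: Tanaka wins 8–4.
Tanaka beats each rival — Okafor (8–4), Ueda (12–0), Singh (8–4), Varga (8–4) — so Tanaka is the Condorcet winner.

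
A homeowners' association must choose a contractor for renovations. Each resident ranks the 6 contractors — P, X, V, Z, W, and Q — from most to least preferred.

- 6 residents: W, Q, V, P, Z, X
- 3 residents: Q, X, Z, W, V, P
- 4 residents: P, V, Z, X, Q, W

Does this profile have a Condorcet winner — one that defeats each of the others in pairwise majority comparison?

Head-to-head results (13 voters total):
P vs X: P wins 10–3.
P vs V: V wins 9–4.
P vs Z: P wins 10–3.
P vs W: W wins 9–4.
P vs Q: Q wins 9–4.
X vs V: V wins 10–3.
X vs Z: Z wins 10–3.
X vs W: X wins 7–6.
X vs Q: Q wins 9–4.
V vs Z: V wins 10–3.
V vs W: W wins 9–4.
V vs Q: Q wins 9–4.
Z vs W: Z wins 7–6.
Z vs Q: Q wins 9–4.
W vs Q: Q wins 7–6.
Q beats each rival — P (9–4), X (9–4), V (9–4), Z (9–4), W (7–6) — so Q is the Condorcet winner.

Yes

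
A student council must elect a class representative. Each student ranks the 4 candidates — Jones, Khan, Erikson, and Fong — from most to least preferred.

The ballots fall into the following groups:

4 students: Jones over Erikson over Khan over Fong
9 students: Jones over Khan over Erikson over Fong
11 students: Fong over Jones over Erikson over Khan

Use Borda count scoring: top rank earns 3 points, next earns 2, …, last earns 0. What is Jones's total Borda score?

Borda scores:
  Jones: 4·3 + 9·3 + 11·2 = 61
  Khan: 4·1 + 9·2 + 11·0 = 22
  Erikson: 4·2 + 9·1 + 11·1 = 28
  Fong: 4·0 + 9·0 + 11·3 = 33

61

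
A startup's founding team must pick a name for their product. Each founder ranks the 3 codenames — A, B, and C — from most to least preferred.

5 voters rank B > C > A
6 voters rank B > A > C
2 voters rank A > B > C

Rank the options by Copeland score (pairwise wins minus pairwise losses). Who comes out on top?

Pairwise results:
  A vs B: B wins 11–2.
  A vs C: A wins 8–5.
  B vs C: B wins 13–0.
Copeland scores (wins − losses):
  A: 1 − 1 = 0
  B: 2 − 0 = 2
  C: 0 − 2 = -2
B has the best Copeland score.

B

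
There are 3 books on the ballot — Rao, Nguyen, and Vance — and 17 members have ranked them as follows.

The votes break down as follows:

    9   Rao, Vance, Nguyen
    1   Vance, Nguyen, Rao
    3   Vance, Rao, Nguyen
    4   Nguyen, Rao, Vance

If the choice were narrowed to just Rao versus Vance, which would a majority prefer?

Rao

Ballots ranking Rao above Vance: 9+4 = 13.
Ballots ranking Vance above Rao: 1+3 = 4.
Rao wins the head-to-head, 13–4.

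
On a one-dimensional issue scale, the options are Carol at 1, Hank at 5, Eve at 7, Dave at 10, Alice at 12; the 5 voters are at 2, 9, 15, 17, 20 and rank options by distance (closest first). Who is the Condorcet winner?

Alice

With single-peaked preferences on a line, the Condorcet winner is the candidate closest to the median voter.
The median voter (position 15) is closest to Alice at 12.
Check: Alice vs Dave — voters closer to Alice: 3 of 5.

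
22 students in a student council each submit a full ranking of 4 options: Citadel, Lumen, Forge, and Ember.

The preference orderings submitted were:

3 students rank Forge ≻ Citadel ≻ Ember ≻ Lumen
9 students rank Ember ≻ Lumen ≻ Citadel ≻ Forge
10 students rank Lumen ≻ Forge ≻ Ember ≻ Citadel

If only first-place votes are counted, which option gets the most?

First-place vote totals:
  Citadel: 0
  Lumen: 10
  Forge: 3
  Ember: 9
Lumen has the most first-place votes.

Lumen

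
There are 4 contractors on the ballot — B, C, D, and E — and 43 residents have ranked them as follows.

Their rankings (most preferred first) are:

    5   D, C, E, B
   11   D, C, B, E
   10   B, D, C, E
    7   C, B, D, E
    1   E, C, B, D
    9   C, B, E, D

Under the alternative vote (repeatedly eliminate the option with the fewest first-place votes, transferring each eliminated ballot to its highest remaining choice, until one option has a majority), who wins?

D

Round 1: C 16, D 16, B 10, E 1. E has the fewest and is eliminated.
Round 2: C 17, D 16, B 10. B has the fewest and is eliminated.
Round 3: D 26, C 17. D has a majority.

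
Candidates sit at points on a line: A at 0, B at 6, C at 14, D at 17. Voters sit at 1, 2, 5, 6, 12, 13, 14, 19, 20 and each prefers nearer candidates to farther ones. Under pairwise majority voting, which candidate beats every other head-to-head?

C

With single-peaked preferences on a line, the Condorcet winner is the candidate closest to the median voter.
The median voter (position 12) is closest to C at 14.
Check: C vs D — voters closer to C: 7 of 9.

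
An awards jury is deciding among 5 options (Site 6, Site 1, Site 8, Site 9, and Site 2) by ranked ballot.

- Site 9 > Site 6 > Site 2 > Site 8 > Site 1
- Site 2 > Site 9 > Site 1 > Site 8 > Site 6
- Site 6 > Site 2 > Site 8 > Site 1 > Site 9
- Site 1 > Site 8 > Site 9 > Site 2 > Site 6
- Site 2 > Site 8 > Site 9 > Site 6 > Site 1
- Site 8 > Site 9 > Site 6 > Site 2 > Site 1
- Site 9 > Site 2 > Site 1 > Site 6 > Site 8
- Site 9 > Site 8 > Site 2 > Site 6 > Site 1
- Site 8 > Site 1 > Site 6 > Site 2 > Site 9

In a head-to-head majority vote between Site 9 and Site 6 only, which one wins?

Ballots ranking Site 9 above Site 6: 7.
Ballots ranking Site 6 above Site 9: 2.
Site 9 wins the head-to-head, 7–2.

Site 9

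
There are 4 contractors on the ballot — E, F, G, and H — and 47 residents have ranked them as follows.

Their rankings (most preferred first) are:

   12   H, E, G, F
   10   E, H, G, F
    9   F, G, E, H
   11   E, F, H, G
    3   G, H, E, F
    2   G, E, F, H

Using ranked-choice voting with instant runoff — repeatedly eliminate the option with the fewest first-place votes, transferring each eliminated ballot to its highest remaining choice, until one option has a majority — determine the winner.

E

Round 1: E 21, H 12, F 9, G 5. G has the fewest and is eliminated.
Round 2: E 23, H 15, F 9. F has the fewest and is eliminated.
Round 3: E 32, H 15. E has a majority.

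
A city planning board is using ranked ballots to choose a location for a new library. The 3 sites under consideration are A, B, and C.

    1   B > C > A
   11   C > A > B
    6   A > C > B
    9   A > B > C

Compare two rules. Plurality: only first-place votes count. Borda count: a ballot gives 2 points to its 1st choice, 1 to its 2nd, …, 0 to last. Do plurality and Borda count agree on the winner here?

Yes

Plurality first-place counts: A 15, B 1, C 11 → A.
Borda totals: A 41, B 11, C 29 → A.
The two rules agree on A.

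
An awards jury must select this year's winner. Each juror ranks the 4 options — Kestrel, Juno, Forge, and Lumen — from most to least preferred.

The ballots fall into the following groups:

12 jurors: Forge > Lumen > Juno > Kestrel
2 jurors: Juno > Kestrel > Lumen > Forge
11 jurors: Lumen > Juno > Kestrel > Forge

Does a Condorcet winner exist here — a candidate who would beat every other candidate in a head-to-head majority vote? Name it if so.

Lumen

Head-to-head results (25 voters total):
Kestrel vs Juno: Juno wins 25–0.
Kestrel vs Forge: Kestrel wins 13–12.
Kestrel vs Lumen: Lumen wins 23–2.
Juno vs Forge: Juno wins 13–12.
Juno vs Lumen: Lumen wins 23–2.
Forge vs Lumen: Lumen wins 13–12.
Lumen beats each rival — Kestrel (23–2), Juno (23–2), Forge (13–12) — so Lumen is the Condorcet winner.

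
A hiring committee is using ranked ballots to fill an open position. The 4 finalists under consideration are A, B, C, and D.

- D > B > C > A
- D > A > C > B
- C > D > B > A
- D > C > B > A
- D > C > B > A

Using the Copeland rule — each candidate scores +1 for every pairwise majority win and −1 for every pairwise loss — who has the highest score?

Pairwise results:
  A vs B: B wins 4–1.
  A vs C: C wins 4–1.
  A vs D: D wins 5–0.
  B vs C: C wins 4–1.
  B vs D: D wins 5–0.
  C vs D: D wins 4–1.
Copeland scores (wins − losses):
  A: 0 − 3 = -3
  B: 1 − 2 = -1
  C: 2 − 1 = 1
  D: 3 − 0 = 3
D has the best Copeland score.

D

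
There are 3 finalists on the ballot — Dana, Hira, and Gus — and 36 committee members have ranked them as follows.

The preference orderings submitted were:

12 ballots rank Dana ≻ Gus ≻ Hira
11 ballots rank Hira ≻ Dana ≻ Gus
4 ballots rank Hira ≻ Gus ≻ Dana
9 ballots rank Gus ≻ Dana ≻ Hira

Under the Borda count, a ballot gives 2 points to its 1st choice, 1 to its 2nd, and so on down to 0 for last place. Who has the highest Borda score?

Borda scores:
  Dana: 12·2 + 11·1 + 4·0 + 9·1 = 44
  Hira: 12·0 + 11·2 + 4·2 + 9·0 = 30
  Gus: 12·1 + 11·0 + 4·1 + 9·2 = 34
Dana has the highest total.

Dana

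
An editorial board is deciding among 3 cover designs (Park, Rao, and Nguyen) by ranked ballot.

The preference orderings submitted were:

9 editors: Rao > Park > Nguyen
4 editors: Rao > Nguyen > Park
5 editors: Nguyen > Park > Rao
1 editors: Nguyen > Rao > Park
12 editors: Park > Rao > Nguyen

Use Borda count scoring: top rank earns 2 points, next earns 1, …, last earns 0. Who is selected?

Rao

Borda scores:
  Park: 9·1 + 4·0 + 5·1 + 0 + 12·2 = 38
  Rao: 9·2 + 4·2 + 5·0 + 1 + 12·1 = 39
  Nguyen: 9·0 + 4·1 + 5·2 + 2 + 12·0 = 16
Rao has the highest total.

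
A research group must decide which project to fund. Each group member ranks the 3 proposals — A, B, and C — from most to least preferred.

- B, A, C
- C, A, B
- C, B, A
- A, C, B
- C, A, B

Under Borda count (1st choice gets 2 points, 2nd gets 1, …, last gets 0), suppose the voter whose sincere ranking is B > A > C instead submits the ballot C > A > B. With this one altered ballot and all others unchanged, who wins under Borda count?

Borda totals with the altered ballot: A 5, B 1, C 9.
The winner is unchanged: still C.

C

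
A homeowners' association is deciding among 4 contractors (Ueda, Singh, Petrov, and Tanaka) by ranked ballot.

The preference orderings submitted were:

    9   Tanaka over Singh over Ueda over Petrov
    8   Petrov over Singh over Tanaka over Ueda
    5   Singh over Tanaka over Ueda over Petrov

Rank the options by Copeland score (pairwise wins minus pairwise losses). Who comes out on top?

Pairwise results:
  Ueda vs Singh: Singh wins 22–0.
  Ueda vs Petrov: Ueda wins 14–8.
  Ueda vs Tanaka: Tanaka wins 22–0.
  Singh vs Petrov: Singh wins 14–8.
  Singh vs Tanaka: Singh wins 13–9.
  Petrov vs Tanaka: Tanaka wins 14–8.
Copeland scores (wins − losses):
  Ueda: 1 − 2 = -1
  Singh: 3 − 0 = 3
  Petrov: 0 − 3 = -3
  Tanaka: 2 − 1 = 1
Singh has the best Copeland score.

Singh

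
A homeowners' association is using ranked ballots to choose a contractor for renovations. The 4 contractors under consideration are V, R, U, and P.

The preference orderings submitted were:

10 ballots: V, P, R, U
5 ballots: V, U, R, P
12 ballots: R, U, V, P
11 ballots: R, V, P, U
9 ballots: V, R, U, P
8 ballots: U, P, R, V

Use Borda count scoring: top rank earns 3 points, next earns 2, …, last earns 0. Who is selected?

Borda scores:
  V: 10·3 + 5·3 + 12·1 + 11·2 + 9·3 + 8·0 = 106
  R: 10·1 + 5·1 + 12·3 + 11·3 + 9·2 + 8·1 = 110
  U: 10·0 + 5·2 + 12·2 + 11·0 + 9·1 + 8·3 = 67
  P: 10·2 + 5·0 + 12·0 + 11·1 + 9·0 + 8·2 = 47
R has the highest total.

R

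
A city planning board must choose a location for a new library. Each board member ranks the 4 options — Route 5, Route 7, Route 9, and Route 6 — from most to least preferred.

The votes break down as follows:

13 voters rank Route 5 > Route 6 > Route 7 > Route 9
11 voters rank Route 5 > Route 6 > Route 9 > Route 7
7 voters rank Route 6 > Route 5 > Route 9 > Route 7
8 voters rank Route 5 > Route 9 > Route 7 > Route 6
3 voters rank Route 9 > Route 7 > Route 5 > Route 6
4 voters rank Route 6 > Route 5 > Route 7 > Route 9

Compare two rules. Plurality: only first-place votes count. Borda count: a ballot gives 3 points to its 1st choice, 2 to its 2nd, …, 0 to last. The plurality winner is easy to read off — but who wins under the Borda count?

Plurality first-place counts: Route 5 32, Route 7 0, Route 9 3, Route 6 11 → Route 5.
Borda totals: Route 5 121, Route 7 31, Route 9 43, Route 6 81 → Route 5.

Route 5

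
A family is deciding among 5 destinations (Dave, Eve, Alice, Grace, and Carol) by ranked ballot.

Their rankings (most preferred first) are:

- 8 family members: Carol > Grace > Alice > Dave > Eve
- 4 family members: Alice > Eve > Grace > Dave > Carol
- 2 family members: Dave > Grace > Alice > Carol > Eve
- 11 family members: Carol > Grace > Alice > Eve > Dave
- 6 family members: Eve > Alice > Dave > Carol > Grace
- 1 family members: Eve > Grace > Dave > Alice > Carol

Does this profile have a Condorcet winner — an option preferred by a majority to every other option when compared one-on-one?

Head-to-head results (32 voters total):
Dave vs Eve: Eve wins 22–10.
Dave vs Alice: Alice wins 29–3.
Dave vs Grace: Grace wins 24–8.
Dave vs Carol: Carol wins 19–13.
Eve vs Alice: Alice wins 25–7.
Eve vs Grace: Grace wins 21–11.
Eve vs Carol: Carol wins 21–11.
Alice vs Grace: Grace wins 22–10.
Alice vs Carol: Carol wins 19–13.
Grace vs Carol: Carol wins 25–7.
Carol beats each rival — Dave (19–13), Eve (21–11), Alice (19–13), Grace (25–7) — so Carol is the Condorcet winner.

Yes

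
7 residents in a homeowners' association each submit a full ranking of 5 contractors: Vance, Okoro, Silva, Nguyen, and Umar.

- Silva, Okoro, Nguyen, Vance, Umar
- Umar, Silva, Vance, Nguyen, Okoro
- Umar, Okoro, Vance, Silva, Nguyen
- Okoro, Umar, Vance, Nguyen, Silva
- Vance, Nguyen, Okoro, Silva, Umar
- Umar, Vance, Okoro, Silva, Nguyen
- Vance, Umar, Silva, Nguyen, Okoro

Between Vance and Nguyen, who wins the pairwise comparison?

Vance

Ballots ranking Vance above Nguyen: 6.
Ballots ranking Nguyen above Vance: 1.
Vance wins the head-to-head, 6–1.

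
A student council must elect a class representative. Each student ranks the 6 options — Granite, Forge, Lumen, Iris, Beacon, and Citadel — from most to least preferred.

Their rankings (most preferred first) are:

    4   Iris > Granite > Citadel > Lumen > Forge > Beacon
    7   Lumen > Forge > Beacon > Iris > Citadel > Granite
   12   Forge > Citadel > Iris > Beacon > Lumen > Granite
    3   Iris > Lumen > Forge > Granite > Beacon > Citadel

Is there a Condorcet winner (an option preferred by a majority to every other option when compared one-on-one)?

No

Head-to-head results (26 voters total):
Granite vs Forge: Forge wins 22–4.
Granite vs Lumen: Lumen wins 22–4.
Granite vs Iris: Iris wins 26–0.
Granite vs Beacon: Beacon wins 19–7.
Granite vs Citadel: Citadel wins 19–7.
Forge vs Lumen: Lumen wins 14–12.
Forge vs Iris: Forge wins 19–7.
Forge vs Beacon: Forge wins 26–0.
Forge vs Citadel: Forge wins 22–4.
Lumen vs Iris: Iris wins 19–7.
Lumen vs Beacon: Lumen wins 14–12.
Lumen vs Citadel: Citadel wins 16–10.
Iris vs Beacon: Iris wins 19–7.
Iris vs Citadel: Iris wins 14–12.
Beacon vs Citadel: Citadel wins 16–10.
No candidate beats all others: Forge beats Iris beats Lumen beats Forge, a majority cycle.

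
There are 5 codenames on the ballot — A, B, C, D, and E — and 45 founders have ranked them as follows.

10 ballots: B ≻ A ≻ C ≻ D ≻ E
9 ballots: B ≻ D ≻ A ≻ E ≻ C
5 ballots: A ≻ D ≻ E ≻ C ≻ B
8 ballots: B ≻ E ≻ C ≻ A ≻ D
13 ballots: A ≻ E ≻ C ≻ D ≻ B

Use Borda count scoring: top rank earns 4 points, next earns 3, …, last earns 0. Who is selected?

Borda scores:
  A: 10·3 + 9·2 + 5·4 + 8·1 + 13·4 = 128
  B: 10·4 + 9·4 + 5·0 + 8·4 + 13·0 = 108
  C: 10·2 + 9·0 + 5·1 + 8·2 + 13·2 = 67
  D: 10·1 + 9·3 + 5·3 + 8·0 + 13·1 = 65
  E: 10·0 + 9·1 + 5·2 + 8·3 + 13·3 = 82
A has the highest total.

A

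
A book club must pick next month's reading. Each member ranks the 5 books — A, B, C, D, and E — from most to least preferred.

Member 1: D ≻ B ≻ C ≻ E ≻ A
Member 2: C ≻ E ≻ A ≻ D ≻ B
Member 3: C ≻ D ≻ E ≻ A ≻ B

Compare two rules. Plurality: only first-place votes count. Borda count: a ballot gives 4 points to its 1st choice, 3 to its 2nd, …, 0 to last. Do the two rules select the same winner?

Yes

Plurality first-place counts: A 0, B 0, C 2, D 1, E 0 → C.
Borda totals: A 3, B 3, C 10, D 8, E 6 → C.
The two rules agree on C.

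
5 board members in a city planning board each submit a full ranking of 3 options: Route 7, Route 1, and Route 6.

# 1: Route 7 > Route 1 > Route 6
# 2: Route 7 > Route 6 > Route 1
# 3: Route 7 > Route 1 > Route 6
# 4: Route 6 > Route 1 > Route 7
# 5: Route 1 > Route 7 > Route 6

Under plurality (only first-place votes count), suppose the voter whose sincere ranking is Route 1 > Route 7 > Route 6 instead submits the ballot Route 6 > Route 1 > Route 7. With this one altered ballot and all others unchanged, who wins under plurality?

Route 7

First-place totals with the altered ballot: Route 7 3, Route 1 0, Route 6 2.
The winner is unchanged: still Route 7.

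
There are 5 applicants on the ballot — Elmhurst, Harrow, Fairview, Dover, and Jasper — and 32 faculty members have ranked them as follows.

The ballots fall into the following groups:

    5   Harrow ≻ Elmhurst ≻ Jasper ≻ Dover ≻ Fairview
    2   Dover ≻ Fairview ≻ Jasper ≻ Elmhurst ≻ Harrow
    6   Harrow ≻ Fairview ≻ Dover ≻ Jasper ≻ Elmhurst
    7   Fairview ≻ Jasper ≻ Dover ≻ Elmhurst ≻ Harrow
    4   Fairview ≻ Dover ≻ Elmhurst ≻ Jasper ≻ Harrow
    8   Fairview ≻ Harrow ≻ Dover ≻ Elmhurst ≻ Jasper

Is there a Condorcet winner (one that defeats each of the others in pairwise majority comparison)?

Head-to-head results (32 voters total):
Elmhurst vs Harrow: Harrow wins 19–13.
Elmhurst vs Fairview: Fairview wins 27–5.
Elmhurst vs Dover: Dover wins 27–5.
Elmhurst vs Jasper: Elmhurst wins 17–15.
Harrow vs Fairview: Fairview wins 21–11.
Harrow vs Dover: Harrow wins 19–13.
Harrow vs Jasper: Harrow wins 19–13.
Fairview vs Dover: Fairview wins 25–7.
Fairview vs Jasper: Fairview wins 27–5.
Dover vs Jasper: Dover wins 20–12.
Fairview beats each rival — Elmhurst (27–5), Harrow (21–11), Dover (25–7), Jasper (27–5) — so Fairview is the Condorcet winner.

Yes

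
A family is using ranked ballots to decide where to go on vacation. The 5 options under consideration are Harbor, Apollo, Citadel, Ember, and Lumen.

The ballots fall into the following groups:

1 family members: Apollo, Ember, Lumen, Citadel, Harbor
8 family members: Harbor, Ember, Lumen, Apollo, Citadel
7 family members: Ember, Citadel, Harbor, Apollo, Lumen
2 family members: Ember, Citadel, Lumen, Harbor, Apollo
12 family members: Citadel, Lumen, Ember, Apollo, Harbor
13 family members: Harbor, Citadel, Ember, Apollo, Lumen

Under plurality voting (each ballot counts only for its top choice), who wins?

First-place vote totals:
  Harbor: 21
  Apollo: 1
  Citadel: 12
  Ember: 9
  Lumen: 0
Harbor has the most first-place votes.

Harbor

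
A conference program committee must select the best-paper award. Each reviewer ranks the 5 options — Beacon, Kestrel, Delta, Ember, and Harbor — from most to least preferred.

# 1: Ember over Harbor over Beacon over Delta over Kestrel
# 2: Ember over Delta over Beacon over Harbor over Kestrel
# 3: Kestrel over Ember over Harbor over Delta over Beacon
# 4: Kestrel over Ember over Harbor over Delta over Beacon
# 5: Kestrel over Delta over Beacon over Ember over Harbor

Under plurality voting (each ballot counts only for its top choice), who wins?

First-place vote totals:
  Beacon: 0
  Kestrel: 3
  Delta: 0
  Ember: 2
  Harbor: 0
Kestrel has the most first-place votes.

Kestrel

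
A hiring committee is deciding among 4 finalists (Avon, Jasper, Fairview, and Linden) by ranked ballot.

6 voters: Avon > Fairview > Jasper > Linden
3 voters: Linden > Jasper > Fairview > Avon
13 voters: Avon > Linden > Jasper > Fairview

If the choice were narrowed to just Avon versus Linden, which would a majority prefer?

Ballots ranking Avon above Linden: 6+13 = 19.
Ballots ranking Linden above Avon: 3.
Avon wins the head-to-head, 19–3.

Avon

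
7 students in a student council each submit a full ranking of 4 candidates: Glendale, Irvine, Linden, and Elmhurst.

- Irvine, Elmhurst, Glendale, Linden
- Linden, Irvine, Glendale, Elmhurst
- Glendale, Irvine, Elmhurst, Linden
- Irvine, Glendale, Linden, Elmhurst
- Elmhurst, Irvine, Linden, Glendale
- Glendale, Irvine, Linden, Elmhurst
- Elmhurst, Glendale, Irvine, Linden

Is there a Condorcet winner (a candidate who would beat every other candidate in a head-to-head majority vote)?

Head-to-head results (7 voters total):
Glendale vs Irvine: Irvine wins 4–3.
Glendale vs Linden: Glendale wins 5–2.
Glendale vs Elmhurst: Glendale wins 4–3.
Irvine vs Linden: Irvine wins 6–1.
Irvine vs Elmhurst: Irvine wins 5–2.
Linden vs Elmhurst: Elmhurst wins 4–3.
Irvine beats each rival — Glendale (4–3), Linden (6–1), Elmhurst (5–2) — so Irvine is the Condorcet winner.

Yes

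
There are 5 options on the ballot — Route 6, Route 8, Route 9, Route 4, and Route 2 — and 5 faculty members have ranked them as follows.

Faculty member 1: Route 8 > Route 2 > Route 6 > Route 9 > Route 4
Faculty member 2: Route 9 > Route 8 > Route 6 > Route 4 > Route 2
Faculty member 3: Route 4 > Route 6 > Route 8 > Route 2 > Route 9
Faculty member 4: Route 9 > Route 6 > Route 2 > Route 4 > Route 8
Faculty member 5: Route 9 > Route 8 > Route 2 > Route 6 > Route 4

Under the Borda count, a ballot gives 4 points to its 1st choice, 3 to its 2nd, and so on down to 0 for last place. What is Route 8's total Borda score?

Borda scores:
  Route 6: 2 + 2 + 3 + 3 + 1 = 11
  Route 8: 4 + 3 + 2 + 0 + 3 = 12
  Route 9: 1 + 4 + 0 + 4 + 4 = 13
  Route 4: 0 + 1 + 4 + 1 + 0 = 6
  Route 2: 3 + 0 + 1 + 2 + 2 = 8

12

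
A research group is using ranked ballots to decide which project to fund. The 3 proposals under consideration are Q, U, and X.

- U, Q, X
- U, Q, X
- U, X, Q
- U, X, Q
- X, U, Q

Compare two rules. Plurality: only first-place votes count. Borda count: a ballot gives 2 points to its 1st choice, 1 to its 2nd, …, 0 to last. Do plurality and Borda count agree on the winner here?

Plurality first-place counts: Q 0, U 4, X 1 → U.
Borda totals: Q 2, U 9, X 4 → U.
The two rules agree on U.

Yes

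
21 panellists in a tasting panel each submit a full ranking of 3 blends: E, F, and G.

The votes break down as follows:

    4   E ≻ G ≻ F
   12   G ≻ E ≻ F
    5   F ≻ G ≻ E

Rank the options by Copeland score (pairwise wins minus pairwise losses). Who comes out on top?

G

Pairwise results:
  E vs F: E wins 16–5.
  E vs G: G wins 17–4.
  F vs G: G wins 16–5.
Copeland scores (wins − losses):
  E: 1 − 1 = 0
  F: 0 − 2 = -2
  G: 2 − 0 = 2
G has the best Copeland score.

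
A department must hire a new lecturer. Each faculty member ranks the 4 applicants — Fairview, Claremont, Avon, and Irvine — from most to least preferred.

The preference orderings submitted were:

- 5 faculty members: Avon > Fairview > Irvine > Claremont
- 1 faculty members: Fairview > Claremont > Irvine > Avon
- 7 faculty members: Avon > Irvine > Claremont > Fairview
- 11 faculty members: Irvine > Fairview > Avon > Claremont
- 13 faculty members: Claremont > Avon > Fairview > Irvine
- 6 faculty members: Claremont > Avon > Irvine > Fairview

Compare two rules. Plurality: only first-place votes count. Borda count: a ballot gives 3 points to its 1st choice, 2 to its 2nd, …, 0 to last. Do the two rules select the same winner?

Plurality first-place counts: Fairview 1, Claremont 19, Avon 12, Irvine 11 → Claremont.
Borda totals: Fairview 48, Claremont 66, Avon 85, Irvine 59 → Avon.
The two rules disagree: plurality picks Claremont, Borda picks Avon.

No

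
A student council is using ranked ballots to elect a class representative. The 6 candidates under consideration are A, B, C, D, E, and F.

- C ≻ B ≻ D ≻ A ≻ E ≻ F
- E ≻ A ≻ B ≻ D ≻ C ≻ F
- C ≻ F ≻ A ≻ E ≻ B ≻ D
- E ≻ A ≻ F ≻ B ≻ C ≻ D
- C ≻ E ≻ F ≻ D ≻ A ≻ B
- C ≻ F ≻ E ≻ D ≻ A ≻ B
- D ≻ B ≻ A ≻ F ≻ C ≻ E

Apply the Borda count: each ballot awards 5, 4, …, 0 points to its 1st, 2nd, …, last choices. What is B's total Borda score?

Borda scores:
  A: 2 + 4 + 3 + 4 + 1 + 1 + 3 = 18
  B: 4 + 3 + 1 + 2 + 0 + 0 + 4 = 14
  C: 5 + 1 + 5 + 1 + 5 + 5 + 1 = 23
  D: 3 + 2 + 0 + 0 + 2 + 2 + 5 = 14
  E: 1 + 5 + 2 + 5 + 4 + 3 + 0 = 20
  F: 0 + 0 + 4 + 3 + 3 + 4 + 2 = 16

14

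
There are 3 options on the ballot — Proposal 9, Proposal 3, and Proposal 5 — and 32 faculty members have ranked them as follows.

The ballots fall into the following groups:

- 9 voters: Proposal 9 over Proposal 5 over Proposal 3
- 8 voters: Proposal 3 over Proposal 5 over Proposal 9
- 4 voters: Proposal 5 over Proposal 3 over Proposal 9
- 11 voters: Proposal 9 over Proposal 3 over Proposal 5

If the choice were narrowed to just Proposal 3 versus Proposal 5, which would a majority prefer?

Proposal 3

Ballots ranking Proposal 3 above Proposal 5: 8+11 = 19.
Ballots ranking Proposal 5 above Proposal 3: 9+4 = 13.
Proposal 3 wins the head-to-head, 19–13.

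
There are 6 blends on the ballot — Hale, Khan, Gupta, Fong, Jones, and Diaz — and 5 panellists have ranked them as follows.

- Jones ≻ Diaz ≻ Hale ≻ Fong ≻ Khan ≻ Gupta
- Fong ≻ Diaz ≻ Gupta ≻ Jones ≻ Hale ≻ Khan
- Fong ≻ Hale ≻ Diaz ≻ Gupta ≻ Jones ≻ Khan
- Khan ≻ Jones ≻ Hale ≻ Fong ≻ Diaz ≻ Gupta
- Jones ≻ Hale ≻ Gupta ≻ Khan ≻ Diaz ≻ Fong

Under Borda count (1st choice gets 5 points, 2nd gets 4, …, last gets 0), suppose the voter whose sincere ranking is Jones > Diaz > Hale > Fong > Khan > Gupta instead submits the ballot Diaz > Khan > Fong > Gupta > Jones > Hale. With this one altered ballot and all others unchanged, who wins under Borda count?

Fong

Borda totals with the altered ballot: Hale 12, Khan 11, Gupta 10, Fong 15, Jones 13, Diaz 14.
The switch changes the winner from Jones to Fong.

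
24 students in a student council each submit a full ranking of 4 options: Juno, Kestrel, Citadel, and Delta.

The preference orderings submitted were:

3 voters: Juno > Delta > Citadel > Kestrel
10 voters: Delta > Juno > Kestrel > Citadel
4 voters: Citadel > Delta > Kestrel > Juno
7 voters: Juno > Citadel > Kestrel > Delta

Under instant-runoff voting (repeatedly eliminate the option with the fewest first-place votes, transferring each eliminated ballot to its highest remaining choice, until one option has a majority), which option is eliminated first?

Round 1: Juno 10, Delta 10, Citadel 4, Kestrel 0. Kestrel has the fewest and is eliminated.
Round 2: Juno 10, Delta 10, Citadel 4. Citadel has the fewest and is eliminated.
Round 3: Delta 14, Juno 10. Delta has a majority.

Kestrel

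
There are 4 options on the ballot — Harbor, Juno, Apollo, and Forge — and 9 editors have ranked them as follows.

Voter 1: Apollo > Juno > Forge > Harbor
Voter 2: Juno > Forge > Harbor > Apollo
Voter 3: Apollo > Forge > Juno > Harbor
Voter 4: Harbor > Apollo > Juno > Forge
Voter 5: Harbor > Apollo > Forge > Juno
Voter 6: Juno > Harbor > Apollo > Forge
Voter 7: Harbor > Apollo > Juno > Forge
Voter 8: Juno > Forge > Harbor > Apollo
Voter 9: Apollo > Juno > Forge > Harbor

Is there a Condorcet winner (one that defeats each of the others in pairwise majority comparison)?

No

Head-to-head results (9 voters total):
Harbor vs Juno: Juno wins 6–3.
Harbor vs Apollo: Harbor wins 6–3.
Harbor vs Forge: Forge wins 5–4.
Juno vs Apollo: Apollo wins 6–3.
Juno vs Forge: Juno wins 7–2.
Apollo vs Forge: Apollo wins 7–2.
No candidate beats all others: Harbor beats Apollo beats Juno beats Harbor, a majority cycle.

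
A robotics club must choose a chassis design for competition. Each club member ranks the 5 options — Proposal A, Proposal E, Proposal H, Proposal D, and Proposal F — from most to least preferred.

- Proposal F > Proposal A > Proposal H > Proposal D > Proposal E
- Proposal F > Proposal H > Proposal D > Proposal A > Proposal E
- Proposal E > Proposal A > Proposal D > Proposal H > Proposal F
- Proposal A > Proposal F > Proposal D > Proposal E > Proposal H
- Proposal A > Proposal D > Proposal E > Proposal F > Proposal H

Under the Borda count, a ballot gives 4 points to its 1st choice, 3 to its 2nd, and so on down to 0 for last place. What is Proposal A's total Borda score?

15

Borda scores:
  Proposal A: 3 + 1 + 3 + 4 + 4 = 15
  Proposal E: 0 + 0 + 4 + 1 + 2 = 7
  Proposal H: 2 + 3 + 1 + 0 + 0 = 6
  Proposal D: 1 + 2 + 2 + 2 + 3 = 10
  Proposal F: 4 + 4 + 0 + 3 + 1 = 12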